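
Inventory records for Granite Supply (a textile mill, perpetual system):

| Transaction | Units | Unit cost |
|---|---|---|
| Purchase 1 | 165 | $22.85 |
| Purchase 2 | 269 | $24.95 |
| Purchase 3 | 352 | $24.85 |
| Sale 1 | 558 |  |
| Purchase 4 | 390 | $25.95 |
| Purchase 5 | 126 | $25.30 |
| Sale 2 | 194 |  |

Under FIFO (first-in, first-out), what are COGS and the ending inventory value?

Sale 1 (558) [FIFO — oldest first]: 165 @ $22.85 + 269 @ $24.95 + 124 @ $24.85 = $13,563.20
Sale 2 (194) [FIFO — oldest first]: 194 @ $24.85 = $4,820.90
Total COGS = $13,563.20 + $4,820.90 = $18,384.10
Ending inventory: 34 @ $24.85 + 390 @ $25.95 + 126 @ $25.30 = $14,153.20

COGS = $18,384.10; ending inventory = $14,153.20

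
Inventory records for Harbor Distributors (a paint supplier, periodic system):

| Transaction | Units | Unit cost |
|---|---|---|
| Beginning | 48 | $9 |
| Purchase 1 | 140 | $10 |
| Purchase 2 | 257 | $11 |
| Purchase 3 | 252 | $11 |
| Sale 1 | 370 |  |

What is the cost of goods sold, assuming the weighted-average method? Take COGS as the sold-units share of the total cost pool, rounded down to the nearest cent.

COGS = $3,944.72

Sale 1, sell 370: 370/697 × $7,431.00 → $3,944.72
Ending inventory (cost pool remaining) = $3,486.28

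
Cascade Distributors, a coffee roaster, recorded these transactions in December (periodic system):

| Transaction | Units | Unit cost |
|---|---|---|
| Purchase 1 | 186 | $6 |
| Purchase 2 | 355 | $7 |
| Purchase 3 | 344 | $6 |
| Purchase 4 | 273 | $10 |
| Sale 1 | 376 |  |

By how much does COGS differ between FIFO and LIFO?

$902

FIFO COGS: 186 @ $6 + 190 @ $7 = $2,446
LIFO COGS: 273 @ $10 + 103 @ $6 = $3,348
Difference = |$2,446 − $3,348| = $902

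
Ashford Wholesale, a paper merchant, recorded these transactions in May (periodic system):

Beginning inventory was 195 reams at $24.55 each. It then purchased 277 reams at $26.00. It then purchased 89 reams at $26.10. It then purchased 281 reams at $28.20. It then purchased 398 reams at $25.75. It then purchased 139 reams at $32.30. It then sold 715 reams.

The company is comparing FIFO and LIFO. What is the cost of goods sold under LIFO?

COGS = $19,757.80

FIFO COGS: 195 @ $24.55 + 277 @ $26.00 + 89 @ $26.10 + 154 @ $28.20 = $18,654.95
LIFO COGS: 139 @ $32.30 + 398 @ $25.75 + 178 @ $28.20 = $19,757.80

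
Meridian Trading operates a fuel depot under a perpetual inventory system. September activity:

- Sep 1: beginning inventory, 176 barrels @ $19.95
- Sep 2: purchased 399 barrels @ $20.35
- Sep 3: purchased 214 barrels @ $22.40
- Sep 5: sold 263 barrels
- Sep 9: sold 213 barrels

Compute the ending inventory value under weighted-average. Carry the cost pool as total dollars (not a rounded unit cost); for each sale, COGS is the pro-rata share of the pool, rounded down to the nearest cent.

After Sep 1: 176 on hand, pool $3,511.20 (≈ $19.9500 each)
After Sep 2: 575 on hand, pool $11,630.85 (≈ $20.2276 each)
After Sep 3: 789 on hand, pool $16,424.45 (≈ $20.8168 each)
Sep 5, sell 263: 263/789 × $16,424.45 → $5,474.81
Sep 9, sell 213: 213/526 × $10,949.64 → $4,433.97
Total COGS = $5,474.81 + $4,433.97 = $9,908.78
Ending inventory (cost pool remaining) = $6,515.67
Check: goods available $16,424.45 = COGS $9,908.78 + ending $6,515.67

Ending inventory = $6,515.67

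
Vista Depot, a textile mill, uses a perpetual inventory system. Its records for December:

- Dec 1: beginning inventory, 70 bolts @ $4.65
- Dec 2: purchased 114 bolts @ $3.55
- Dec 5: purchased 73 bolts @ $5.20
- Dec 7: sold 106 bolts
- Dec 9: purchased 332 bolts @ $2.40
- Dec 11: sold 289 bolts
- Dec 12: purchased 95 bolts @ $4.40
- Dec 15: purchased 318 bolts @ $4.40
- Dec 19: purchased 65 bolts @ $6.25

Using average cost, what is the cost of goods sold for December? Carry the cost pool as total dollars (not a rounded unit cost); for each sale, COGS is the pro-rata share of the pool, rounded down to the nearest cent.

COGS = $1,324.65

After Dec 1: 70 on hand, pool $325.50 (≈ $4.6500 each)
After Dec 2: 184 on hand, pool $730.20 (≈ $3.9685 each)
After Dec 5: 257 on hand, pool $1,109.80 (≈ $4.3183 each)
Dec 7, sell 106: 106/257 × $1,109.80 → $457.73
After Dec 9: 483 on hand, pool $1,448.87 (≈ $2.9997 each)
Dec 11, sell 289: 289/483 × $1,448.87 → $866.92
After Dec 12: 289 on hand, pool $999.95 (≈ $3.4600 each)
After Dec 15: 607 on hand, pool $2,399.15 (≈ $3.9525 each)
After Dec 19: 672 on hand, pool $2,805.40 (≈ $4.1747 each)
Total COGS = $457.73 + $866.92 = $1,324.65
Ending inventory (cost pool remaining) = $2,805.40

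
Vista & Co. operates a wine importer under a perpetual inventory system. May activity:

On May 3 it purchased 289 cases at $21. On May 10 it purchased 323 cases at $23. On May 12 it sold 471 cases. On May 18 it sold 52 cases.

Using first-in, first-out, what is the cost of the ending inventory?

May 12, 471 sold [FIFO — oldest first]: 289 @ $21 + 182 @ $23 = $10,255
May 18, 52 sold [FIFO — oldest first]: 52 @ $23 = $1,196
Total COGS = $10,255 + $1,196 = $11,451
Ending inventory: 89 @ $23 = $2,047

Ending inventory = $2,047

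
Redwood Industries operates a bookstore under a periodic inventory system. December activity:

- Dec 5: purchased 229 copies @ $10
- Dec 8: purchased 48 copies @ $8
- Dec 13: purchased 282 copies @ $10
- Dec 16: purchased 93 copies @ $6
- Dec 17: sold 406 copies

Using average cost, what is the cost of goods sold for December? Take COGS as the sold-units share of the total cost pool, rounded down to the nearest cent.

Dec 17, sell 406: 406/652 × $6,052.00 → $3,768.57
Ending inventory (cost pool remaining) = $2,283.43

COGS = $3,768.57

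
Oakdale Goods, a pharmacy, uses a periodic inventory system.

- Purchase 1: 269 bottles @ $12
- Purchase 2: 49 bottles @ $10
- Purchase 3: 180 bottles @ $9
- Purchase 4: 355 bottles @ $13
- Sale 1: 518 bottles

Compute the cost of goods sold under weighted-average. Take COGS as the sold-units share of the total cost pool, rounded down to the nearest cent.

Sale 1, sell 518: 518/853 × $9,953.00 → $6,044.14
Ending inventory (cost pool remaining) = $3,908.86
Check: goods available $9,953.00 = COGS $6,044.14 + ending $3,908.86

COGS = $6,044.14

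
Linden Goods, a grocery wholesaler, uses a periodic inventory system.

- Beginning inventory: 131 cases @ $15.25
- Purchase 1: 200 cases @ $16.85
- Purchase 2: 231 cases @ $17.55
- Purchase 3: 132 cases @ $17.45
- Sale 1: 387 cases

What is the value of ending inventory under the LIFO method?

Ending inventory = $4,963.35

Sale 1 (387) [LIFO — newest first]: 132 @ $17.45 + 231 @ $17.55 + 24 @ $16.85 = $6,761.85
Ending inventory: 131 @ $15.25 + 176 @ $16.85 = $4,963.35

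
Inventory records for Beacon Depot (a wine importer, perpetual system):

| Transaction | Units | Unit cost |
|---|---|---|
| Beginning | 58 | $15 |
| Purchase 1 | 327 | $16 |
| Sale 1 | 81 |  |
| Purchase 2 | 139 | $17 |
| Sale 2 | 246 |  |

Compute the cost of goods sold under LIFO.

COGS = $5,371

Sale 1 (81) [LIFO — newest first]: 81 @ $16 = $1,296
Sale 2 (246) [LIFO — newest first]: 139 @ $17 + 107 @ $16 = $4,075
Total COGS = $1,296 + $4,075 = $5,371
Ending inventory: 58 @ $15 + 139 @ $16 = $3,094
Check: goods available $8,465 = COGS $5,371 + ending $3,094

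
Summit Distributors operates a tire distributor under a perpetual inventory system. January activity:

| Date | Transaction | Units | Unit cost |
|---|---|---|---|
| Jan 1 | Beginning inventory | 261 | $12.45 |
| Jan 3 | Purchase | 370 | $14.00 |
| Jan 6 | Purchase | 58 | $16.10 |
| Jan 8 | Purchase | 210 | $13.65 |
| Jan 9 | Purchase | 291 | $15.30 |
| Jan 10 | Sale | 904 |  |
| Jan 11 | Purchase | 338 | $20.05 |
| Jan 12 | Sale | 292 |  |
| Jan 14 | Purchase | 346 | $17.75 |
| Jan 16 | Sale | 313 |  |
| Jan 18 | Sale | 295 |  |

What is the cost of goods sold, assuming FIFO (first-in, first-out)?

Jan 10, 904 sold [FIFO — oldest first]: 261 @ $12.45 + 370 @ $14.00 + 58 @ $16.10 + 210 @ $13.65 + 5 @ $15.30 = $12,306.25
Jan 12, 292 sold [FIFO — oldest first]: 286 @ $15.30 + 6 @ $20.05 = $4,496.10
Jan 16, 313 sold [FIFO — oldest first]: 313 @ $20.05 = $6,275.65
Jan 18, 295 sold [FIFO — oldest first]: 19 @ $20.05 + 276 @ $17.75 = $5,279.95
Total COGS = $12,306.25 + $4,496.10 + $6,275.65 + $5,279.95 = $28,357.95
Ending inventory: 70 @ $17.75 = $1,242.50

COGS = $28,357.95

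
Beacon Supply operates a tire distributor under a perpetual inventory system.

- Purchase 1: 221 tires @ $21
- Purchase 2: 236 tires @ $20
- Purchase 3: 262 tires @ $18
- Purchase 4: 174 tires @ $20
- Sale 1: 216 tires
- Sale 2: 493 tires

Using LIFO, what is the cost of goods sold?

COGS = $13,693

Sale 1 (216) [LIFO — newest first]: 174 @ $20 + 42 @ $18 = $4,236
Sale 2 (493) [LIFO — newest first]: 220 @ $18 + 236 @ $20 + 37 @ $21 = $9,457
Total COGS = $4,236 + $9,457 = $13,693
Ending inventory: 184 @ $21 = $3,864
Check: goods available $17,557 = COGS $13,693 + ending $3,864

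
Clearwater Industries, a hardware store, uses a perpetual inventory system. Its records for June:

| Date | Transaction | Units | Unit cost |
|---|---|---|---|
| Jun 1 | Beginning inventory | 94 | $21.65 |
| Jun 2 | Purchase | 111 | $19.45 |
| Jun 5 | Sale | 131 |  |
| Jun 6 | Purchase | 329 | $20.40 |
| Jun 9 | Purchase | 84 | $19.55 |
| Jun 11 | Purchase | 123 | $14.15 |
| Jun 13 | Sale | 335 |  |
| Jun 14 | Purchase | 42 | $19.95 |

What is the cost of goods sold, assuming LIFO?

COGS = $8,585.80

Jun 5, 131 sold [LIFO — newest first]: 111 @ $19.45 + 20 @ $21.65 = $2,591.95
Jun 13, 335 sold [LIFO — newest first]: 123 @ $14.15 + 84 @ $19.55 + 128 @ $20.40 = $5,993.85
Total COGS = $2,591.95 + $5,993.85 = $8,585.80
Ending inventory: 74 @ $21.65 + 201 @ $20.40 + 42 @ $19.95 = $6,540.40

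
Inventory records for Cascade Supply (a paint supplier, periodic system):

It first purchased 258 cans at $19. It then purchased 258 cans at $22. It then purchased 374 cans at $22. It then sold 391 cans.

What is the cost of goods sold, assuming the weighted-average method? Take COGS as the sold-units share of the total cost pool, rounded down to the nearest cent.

Sale 1, sell 391: 391/890 × $18,806.00 → $8,261.96
Ending inventory (cost pool remaining) = $10,544.04
Check: goods available $18,806.00 = COGS $8,261.96 + ending $10,544.04

COGS = $8,261.96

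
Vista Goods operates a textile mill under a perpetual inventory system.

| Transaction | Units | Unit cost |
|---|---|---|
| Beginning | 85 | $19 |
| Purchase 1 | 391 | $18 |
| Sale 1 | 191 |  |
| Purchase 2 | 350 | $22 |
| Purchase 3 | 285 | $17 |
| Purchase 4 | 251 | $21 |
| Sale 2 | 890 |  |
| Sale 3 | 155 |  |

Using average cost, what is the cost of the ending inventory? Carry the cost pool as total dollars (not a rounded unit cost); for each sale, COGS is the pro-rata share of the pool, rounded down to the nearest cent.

Ending inventory = $2,474.48

After Beginning: 85 on hand, pool $1,615.00 (≈ $19.0000 each)
After Purchase 1: 476 on hand, pool $8,653.00 (≈ $18.1786 each)
Sale 1, sell 191: 191/476 × $8,653.00 → $3,472.10
After Purchase 2: 635 on hand, pool $12,880.90 (≈ $20.2849 each)
After Purchase 3: 920 on hand, pool $17,725.90 (≈ $19.2673 each)
After Purchase 4: 1171 on hand, pool $22,996.90 (≈ $19.6387 each)
Sale 2, sell 890: 890/1171 × $22,996.90 → $17,478.42
Sale 3, sell 155: 155/281 × $5,518.48 → $3,044.00
Total COGS = $3,472.10 + $17,478.42 + $3,044.00 = $23,994.52
Ending inventory (cost pool remaining) = $2,474.48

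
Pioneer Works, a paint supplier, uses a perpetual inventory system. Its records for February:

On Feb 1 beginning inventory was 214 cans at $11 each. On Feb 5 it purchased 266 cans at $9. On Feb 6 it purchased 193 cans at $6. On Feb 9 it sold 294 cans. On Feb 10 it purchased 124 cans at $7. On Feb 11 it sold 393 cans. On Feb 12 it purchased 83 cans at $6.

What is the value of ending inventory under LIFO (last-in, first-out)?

Feb 9, 294 sold [LIFO — newest first]: 193 @ $6 + 101 @ $9 = $2,067
Feb 11, 393 sold [LIFO — newest first]: 124 @ $7 + 165 @ $9 + 104 @ $11 = $3,497
Total COGS = $2,067 + $3,497 = $5,564
Ending inventory: 110 @ $11 + 83 @ $6 = $1,708

Ending inventory = $1,708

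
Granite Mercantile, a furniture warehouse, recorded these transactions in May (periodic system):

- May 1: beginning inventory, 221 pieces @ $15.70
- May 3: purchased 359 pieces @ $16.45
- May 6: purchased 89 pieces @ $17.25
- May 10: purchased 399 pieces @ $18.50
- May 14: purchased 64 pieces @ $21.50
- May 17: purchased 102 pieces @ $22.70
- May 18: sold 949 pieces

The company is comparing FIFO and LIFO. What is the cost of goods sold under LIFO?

FIFO COGS: 221 @ $15.70 + 359 @ $16.45 + 89 @ $17.25 + 280 @ $18.50 = $16,090.50
LIFO COGS: 102 @ $22.70 + 64 @ $21.50 + 399 @ $18.50 + 89 @ $17.25 + 295 @ $16.45 = $17,460.90

COGS = $17,460.90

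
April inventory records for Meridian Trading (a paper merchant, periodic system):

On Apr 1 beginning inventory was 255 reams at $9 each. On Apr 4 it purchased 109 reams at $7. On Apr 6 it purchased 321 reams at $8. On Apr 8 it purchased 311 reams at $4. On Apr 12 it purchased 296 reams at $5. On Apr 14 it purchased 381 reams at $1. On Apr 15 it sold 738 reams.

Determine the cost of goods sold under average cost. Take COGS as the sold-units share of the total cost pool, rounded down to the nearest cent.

COGS = $3,851.45

Apr 15, sell 738: 738/1673 × $8,731.00 → $3,851.45
Ending inventory (cost pool remaining) = $4,879.55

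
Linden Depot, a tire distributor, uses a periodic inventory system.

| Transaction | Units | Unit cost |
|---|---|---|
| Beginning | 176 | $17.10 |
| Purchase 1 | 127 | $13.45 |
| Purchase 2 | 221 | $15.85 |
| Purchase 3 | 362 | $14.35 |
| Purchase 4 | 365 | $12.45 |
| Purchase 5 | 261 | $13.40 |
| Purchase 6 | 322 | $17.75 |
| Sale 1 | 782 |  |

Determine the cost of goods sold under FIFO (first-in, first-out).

Sale 1 (782) [FIFO — oldest first]: 176 @ $17.10 + 127 @ $13.45 + 221 @ $15.85 + 258 @ $14.35 = $11,922.90
Ending inventory: 104 @ $14.35 + 365 @ $12.45 + 261 @ $13.40 + 322 @ $17.75 = $15,249.55

COGS = $11,922.90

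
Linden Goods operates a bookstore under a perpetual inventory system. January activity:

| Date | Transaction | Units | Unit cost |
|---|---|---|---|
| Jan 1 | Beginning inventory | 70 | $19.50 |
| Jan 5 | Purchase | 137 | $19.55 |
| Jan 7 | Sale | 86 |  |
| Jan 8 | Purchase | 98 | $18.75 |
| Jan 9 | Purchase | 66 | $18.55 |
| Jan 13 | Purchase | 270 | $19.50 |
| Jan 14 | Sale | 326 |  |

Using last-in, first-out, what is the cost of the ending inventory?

Ending inventory = $4,385.05

Jan 7, 86 sold [LIFO — newest first]: 86 @ $19.55 = $1,681.30
Jan 14, 326 sold [LIFO — newest first]: 270 @ $19.50 + 56 @ $18.55 = $6,303.80
Total COGS = $1,681.30 + $6,303.80 = $7,985.10
Ending inventory: 70 @ $19.50 + 51 @ $19.55 + 98 @ $18.75 + 10 @ $18.55 = $4,385.05
Check: goods available $12,370.15 = COGS $7,985.10 + ending $4,385.05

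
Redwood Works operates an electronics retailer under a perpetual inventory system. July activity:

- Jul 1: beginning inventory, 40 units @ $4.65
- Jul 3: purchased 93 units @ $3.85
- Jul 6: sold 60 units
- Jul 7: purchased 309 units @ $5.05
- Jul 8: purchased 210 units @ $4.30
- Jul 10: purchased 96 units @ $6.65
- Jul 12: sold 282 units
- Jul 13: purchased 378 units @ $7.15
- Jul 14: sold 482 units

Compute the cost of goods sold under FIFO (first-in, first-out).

Jul 6, 60 sold [FIFO — oldest first]: 40 @ $4.65 + 20 @ $3.85 = $263.00
Jul 12, 282 sold [FIFO — oldest first]: 73 @ $3.85 + 209 @ $5.05 = $1,336.50
Jul 14, 482 sold [FIFO — oldest first]: 100 @ $5.05 + 210 @ $4.30 + 96 @ $6.65 + 76 @ $7.15 = $2,589.80
Total COGS = $263.00 + $1,336.50 + $2,589.80 = $4,189.30
Ending inventory: 302 @ $7.15 = $2,159.30

COGS = $4,189.30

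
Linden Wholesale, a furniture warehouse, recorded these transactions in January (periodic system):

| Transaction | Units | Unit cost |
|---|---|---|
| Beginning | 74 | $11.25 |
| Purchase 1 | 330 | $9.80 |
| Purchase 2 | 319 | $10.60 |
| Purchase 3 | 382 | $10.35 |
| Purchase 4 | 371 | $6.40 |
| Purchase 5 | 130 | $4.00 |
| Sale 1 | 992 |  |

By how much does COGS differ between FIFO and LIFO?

FIFO COGS: 74 @ $11.25 + 330 @ $9.80 + 319 @ $10.60 + 269 @ $10.35 = $10,232.05
LIFO COGS: 130 @ $4.00 + 371 @ $6.40 + 382 @ $10.35 + 109 @ $10.60 = $8,003.50
Difference = |$10,232.05 − $8,003.50| = $2,228.55

$2,228.55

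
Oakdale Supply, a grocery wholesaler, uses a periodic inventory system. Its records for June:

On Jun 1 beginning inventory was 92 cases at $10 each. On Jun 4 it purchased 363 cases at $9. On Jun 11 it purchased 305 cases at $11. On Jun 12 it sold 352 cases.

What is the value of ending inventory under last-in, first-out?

Ending inventory = $3,764

Jun 12, 352 sold [LIFO — newest first]: 305 @ $11 + 47 @ $9 = $3,778
Ending inventory: 92 @ $10 + 316 @ $9 = $3,764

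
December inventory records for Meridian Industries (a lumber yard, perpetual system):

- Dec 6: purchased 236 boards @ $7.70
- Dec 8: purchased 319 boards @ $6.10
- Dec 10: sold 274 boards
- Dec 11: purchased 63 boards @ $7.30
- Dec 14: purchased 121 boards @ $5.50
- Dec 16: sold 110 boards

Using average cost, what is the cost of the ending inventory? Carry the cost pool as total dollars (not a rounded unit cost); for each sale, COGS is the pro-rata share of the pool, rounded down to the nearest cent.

Ending inventory = $2,313.76

After Dec 6: 236 on hand, pool $1,817.20 (≈ $7.7000 each)
After Dec 8: 555 on hand, pool $3,763.10 (≈ $6.7804 each)
Dec 10, sell 274: 274/555 × $3,763.10 → $1,857.81
After Dec 11: 344 on hand, pool $2,365.19 (≈ $6.8756 each)
After Dec 14: 465 on hand, pool $3,030.69 (≈ $6.5176 each)
Dec 16, sell 110: 110/465 × $3,030.69 → $716.93
Total COGS = $1,857.81 + $716.93 = $2,574.74
Ending inventory (cost pool remaining) = $2,313.76
Check: goods available $4,888.50 = COGS $2,574.74 + ending $2,313.76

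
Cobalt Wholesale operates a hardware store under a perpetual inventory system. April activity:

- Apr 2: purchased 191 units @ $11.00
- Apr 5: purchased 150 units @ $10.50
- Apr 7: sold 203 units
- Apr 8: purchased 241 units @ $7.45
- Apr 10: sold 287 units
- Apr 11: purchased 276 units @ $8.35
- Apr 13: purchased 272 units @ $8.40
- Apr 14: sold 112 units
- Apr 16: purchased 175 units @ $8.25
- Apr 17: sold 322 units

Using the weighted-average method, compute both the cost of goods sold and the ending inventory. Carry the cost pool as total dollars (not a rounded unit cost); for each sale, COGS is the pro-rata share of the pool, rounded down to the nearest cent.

COGS = $8,313.79; ending inventory = $3,190.81

After Apr 2: 191 on hand, pool $2,101.00 (≈ $11.0000 each)
After Apr 5: 341 on hand, pool $3,676.00 (≈ $10.7801 each)
Apr 7, sell 203: 203/341 × $3,676.00 → $2,188.35
After Apr 8: 379 on hand, pool $3,283.10 (≈ $8.6625 each)
Apr 10, sell 287: 287/379 × $3,283.10 → $2,486.14
After Apr 11: 368 on hand, pool $3,101.56 (≈ $8.4282 each)
After Apr 13: 640 on hand, pool $5,386.36 (≈ $8.4162 each)
Apr 14, sell 112: 112/640 × $5,386.36 → $942.61
After Apr 16: 703 on hand, pool $5,887.50 (≈ $8.3748 each)
Apr 17, sell 322: 322/703 × $5,887.50 → $2,696.69
Total COGS = $2,188.35 + $2,486.14 + $942.61 + $2,696.69 = $8,313.79
Ending inventory (cost pool remaining) = $3,190.81
Check: goods available $11,504.60 = COGS $8,313.79 + ending $3,190.81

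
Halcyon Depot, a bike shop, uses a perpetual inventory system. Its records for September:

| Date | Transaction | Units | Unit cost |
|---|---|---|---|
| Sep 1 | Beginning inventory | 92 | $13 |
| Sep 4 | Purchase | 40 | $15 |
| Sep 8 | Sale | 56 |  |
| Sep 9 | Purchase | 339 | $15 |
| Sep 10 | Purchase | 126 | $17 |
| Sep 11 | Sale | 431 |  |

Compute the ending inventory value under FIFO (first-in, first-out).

Ending inventory = $1,870

Sep 8, 56 sold [FIFO — oldest first]: 56 @ $13 = $728
Sep 11, 431 sold [FIFO — oldest first]: 36 @ $13 + 40 @ $15 + 339 @ $15 + 16 @ $17 = $6,425
Total COGS = $728 + $6,425 = $7,153
Ending inventory: 110 @ $17 = $1,870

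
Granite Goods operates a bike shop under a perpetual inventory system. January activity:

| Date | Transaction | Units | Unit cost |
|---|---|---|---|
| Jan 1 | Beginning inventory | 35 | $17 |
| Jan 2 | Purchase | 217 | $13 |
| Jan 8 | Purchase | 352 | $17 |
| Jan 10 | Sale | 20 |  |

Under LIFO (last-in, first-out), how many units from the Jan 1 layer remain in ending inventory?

Jan 10, 20 sold [LIFO — newest first]: 20 @ $17 = $340
Ending inventory: 35 @ $17 + 217 @ $13 + 332 @ $17 = $9,060

35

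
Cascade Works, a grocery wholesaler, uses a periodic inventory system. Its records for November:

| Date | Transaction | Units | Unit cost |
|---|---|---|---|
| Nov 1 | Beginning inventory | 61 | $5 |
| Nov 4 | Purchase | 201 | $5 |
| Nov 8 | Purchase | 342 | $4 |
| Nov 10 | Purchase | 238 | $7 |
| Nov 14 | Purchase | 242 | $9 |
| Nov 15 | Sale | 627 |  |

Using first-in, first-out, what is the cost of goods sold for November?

COGS = $2,839

Nov 15, 627 sold [FIFO — oldest first]: 61 @ $5 + 201 @ $5 + 342 @ $4 + 23 @ $7 = $2,839
Ending inventory: 215 @ $7 + 242 @ $9 = $3,683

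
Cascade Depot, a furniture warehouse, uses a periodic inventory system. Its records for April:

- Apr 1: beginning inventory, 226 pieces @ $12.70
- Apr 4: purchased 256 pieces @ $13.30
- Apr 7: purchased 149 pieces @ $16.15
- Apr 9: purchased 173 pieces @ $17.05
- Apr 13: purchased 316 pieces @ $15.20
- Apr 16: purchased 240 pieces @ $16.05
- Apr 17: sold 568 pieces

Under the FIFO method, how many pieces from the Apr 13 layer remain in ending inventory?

316

Apr 17, 568 sold [FIFO — oldest first]: 226 @ $12.70 + 256 @ $13.30 + 86 @ $16.15 = $7,663.90
Ending inventory: 63 @ $16.15 + 173 @ $17.05 + 316 @ $15.20 + 240 @ $16.05 = $12,622.30
Check: goods available $20,286.20 = COGS $7,663.90 + ending $12,622.30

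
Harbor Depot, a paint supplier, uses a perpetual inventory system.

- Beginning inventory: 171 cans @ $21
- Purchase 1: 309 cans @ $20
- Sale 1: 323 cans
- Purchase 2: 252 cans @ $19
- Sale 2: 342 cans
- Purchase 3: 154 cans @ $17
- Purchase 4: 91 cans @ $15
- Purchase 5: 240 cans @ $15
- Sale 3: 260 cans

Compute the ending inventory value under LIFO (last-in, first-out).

Sale 1 (323) [LIFO — newest first]: 309 @ $20 + 14 @ $21 = $6,474
Sale 2 (342) [LIFO — newest first]: 252 @ $19 + 90 @ $21 = $6,678
Sale 3 (260) [LIFO — newest first]: 240 @ $15 + 20 @ $15 = $3,900
Total COGS = $6,474 + $6,678 + $3,900 = $17,052
Ending inventory: 67 @ $21 + 154 @ $17 + 71 @ $15 = $5,090

Ending inventory = $5,090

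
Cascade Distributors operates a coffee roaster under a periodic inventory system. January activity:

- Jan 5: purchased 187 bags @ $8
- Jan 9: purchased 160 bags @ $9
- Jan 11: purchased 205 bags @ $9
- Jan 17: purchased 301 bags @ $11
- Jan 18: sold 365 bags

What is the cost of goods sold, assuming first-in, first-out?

COGS = $3,098

Jan 18, 365 sold [FIFO — oldest first]: 187 @ $8 + 160 @ $9 + 18 @ $9 = $3,098
Ending inventory: 187 @ $9 + 301 @ $11 = $4,994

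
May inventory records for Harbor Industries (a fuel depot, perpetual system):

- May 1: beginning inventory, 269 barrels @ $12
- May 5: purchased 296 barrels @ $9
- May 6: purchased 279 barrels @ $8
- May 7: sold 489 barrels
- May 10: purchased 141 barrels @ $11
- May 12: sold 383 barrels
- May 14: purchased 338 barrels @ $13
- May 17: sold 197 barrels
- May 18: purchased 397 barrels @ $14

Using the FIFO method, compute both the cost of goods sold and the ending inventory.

COGS = $10,767; ending inventory = $8,860

May 7, 489 sold [FIFO — oldest first]: 269 @ $12 + 220 @ $9 = $5,208
May 12, 383 sold [FIFO — oldest first]: 76 @ $9 + 279 @ $8 + 28 @ $11 = $3,224
May 17, 197 sold [FIFO — oldest first]: 113 @ $11 + 84 @ $13 = $2,335
Total COGS = $5,208 + $3,224 + $2,335 = $10,767
Ending inventory: 254 @ $13 + 397 @ $14 = $8,860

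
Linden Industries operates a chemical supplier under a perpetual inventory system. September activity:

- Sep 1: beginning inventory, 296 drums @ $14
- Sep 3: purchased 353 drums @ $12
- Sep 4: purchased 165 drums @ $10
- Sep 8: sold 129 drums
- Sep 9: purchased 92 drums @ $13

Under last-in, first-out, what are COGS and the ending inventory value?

Sep 8, 129 sold [LIFO — newest first]: 129 @ $10 = $1,290
Ending inventory: 296 @ $14 + 353 @ $12 + 36 @ $10 + 92 @ $13 = $9,936

COGS = $1,290; ending inventory = $9,936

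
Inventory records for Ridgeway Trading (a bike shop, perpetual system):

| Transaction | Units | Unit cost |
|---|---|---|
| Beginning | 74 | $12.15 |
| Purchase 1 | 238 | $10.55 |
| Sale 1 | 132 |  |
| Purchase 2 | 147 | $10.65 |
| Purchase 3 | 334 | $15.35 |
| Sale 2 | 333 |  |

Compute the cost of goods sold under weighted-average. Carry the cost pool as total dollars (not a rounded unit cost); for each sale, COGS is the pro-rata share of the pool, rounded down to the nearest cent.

COGS = $5,805.32

After Beginning: 74 on hand, pool $899.10 (≈ $12.1500 each)
After Purchase 1: 312 on hand, pool $3,410.00 (≈ $10.9295 each)
Sale 1, sell 132: 132/312 × $3,410.00 → $1,442.69
After Purchase 2: 327 on hand, pool $3,532.86 (≈ $10.8039 each)
After Purchase 3: 661 on hand, pool $8,659.76 (≈ $13.1010 each)
Sale 2, sell 333: 333/661 × $8,659.76 → $4,362.63
Total COGS = $1,442.69 + $4,362.63 = $5,805.32
Ending inventory (cost pool remaining) = $4,297.13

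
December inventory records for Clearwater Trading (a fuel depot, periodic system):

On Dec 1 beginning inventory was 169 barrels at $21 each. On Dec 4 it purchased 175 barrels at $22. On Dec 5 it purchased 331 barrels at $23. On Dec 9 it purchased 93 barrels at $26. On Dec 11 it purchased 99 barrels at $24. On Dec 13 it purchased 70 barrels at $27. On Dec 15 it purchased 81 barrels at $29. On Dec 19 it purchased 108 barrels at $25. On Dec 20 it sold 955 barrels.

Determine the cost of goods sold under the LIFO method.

Dec 20, 955 sold [LIFO — newest first]: 108 @ $25 + 81 @ $29 + 70 @ $27 + 99 @ $24 + 93 @ $26 + 331 @ $23 + 173 @ $22 = $23,152
Ending inventory: 169 @ $21 + 2 @ $22 = $3,593

COGS = $23,152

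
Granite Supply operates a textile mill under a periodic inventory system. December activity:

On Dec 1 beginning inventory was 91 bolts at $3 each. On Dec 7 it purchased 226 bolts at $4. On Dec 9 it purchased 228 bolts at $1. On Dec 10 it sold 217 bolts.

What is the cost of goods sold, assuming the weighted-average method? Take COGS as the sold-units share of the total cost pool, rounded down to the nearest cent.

COGS = $559.42

Dec 10, sell 217: 217/545 × $1,405.00 → $559.42
Ending inventory (cost pool remaining) = $845.58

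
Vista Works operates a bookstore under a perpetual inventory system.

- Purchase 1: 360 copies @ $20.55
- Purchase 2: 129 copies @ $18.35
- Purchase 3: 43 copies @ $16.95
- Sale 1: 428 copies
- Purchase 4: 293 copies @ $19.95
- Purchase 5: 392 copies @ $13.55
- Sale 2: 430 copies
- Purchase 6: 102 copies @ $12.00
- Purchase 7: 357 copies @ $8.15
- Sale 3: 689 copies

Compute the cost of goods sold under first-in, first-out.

COGS = $24,733.15

Sale 1 (428) [FIFO — oldest first]: 360 @ $20.55 + 68 @ $18.35 = $8,645.80
Sale 2 (430) [FIFO — oldest first]: 61 @ $18.35 + 43 @ $16.95 + 293 @ $19.95 + 33 @ $13.55 = $8,140.70
Sale 3 (689) [FIFO — oldest first]: 359 @ $13.55 + 102 @ $12.00 + 228 @ $8.15 = $7,946.65
Total COGS = $8,645.80 + $8,140.70 + $7,946.65 = $24,733.15
Ending inventory: 129 @ $8.15 = $1,051.35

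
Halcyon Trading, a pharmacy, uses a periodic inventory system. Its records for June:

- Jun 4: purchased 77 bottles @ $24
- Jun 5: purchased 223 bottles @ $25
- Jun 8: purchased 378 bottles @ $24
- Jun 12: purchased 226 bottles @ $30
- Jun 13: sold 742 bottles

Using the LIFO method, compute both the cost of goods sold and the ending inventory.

Jun 13, 742 sold [LIFO — newest first]: 226 @ $30 + 378 @ $24 + 138 @ $25 = $19,302
Ending inventory: 77 @ $24 + 85 @ $25 = $3,973

COGS = $19,302; ending inventory = $3,973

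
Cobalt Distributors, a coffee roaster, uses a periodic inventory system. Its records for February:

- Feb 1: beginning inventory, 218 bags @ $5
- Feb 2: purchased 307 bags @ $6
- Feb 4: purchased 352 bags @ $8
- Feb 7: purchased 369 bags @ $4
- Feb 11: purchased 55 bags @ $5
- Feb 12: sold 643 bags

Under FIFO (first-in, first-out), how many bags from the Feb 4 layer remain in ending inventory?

234

Feb 12, 643 sold [FIFO — oldest first]: 218 @ $5 + 307 @ $6 + 118 @ $8 = $3,876
Ending inventory: 234 @ $8 + 369 @ $4 + 55 @ $5 = $3,623
Check: goods available $7,499 = COGS $3,876 + ending $3,623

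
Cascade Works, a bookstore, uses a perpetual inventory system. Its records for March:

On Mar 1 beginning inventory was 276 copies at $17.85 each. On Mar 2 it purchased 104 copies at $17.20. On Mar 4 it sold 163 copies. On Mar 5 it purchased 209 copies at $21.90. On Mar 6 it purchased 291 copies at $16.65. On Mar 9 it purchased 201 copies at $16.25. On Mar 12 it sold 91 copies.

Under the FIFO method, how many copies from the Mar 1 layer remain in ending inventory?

22

Mar 4, 163 sold [FIFO — oldest first]: 163 @ $17.85 = $2,909.55
Mar 12, 91 sold [FIFO — oldest first]: 91 @ $17.85 = $1,624.35
Total COGS = $2,909.55 + $1,624.35 = $4,533.90
Ending inventory: 22 @ $17.85 + 104 @ $17.20 + 209 @ $21.90 + 291 @ $16.65 + 201 @ $16.25 = $14,870.00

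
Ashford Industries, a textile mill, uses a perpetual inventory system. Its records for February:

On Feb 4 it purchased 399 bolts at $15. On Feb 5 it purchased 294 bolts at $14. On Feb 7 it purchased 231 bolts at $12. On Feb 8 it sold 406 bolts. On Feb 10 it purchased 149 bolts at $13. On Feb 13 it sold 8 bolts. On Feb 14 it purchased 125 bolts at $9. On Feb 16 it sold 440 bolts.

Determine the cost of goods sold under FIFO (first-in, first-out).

Feb 8, 406 sold [FIFO — oldest first]: 399 @ $15 + 7 @ $14 = $6,083
Feb 13, 8 sold [FIFO — oldest first]: 8 @ $14 = $112
Feb 16, 440 sold [FIFO — oldest first]: 279 @ $14 + 161 @ $12 = $5,838
Total COGS = $6,083 + $112 + $5,838 = $12,033
Ending inventory: 70 @ $12 + 149 @ $13 + 125 @ $9 = $3,902
Check: goods available $15,935 = COGS $12,033 + ending $3,902

COGS = $12,033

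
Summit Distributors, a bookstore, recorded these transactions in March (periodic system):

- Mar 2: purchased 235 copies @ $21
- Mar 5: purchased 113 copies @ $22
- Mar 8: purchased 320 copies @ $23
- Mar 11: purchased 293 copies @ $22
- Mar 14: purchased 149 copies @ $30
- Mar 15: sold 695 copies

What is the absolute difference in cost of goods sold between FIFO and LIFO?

FIFO COGS: 235 @ $21 + 113 @ $22 + 320 @ $23 + 27 @ $22 = $15,375
LIFO COGS: 149 @ $30 + 293 @ $22 + 253 @ $23 = $16,735
Difference = |$15,375 − $16,735| = $1,360

$1,360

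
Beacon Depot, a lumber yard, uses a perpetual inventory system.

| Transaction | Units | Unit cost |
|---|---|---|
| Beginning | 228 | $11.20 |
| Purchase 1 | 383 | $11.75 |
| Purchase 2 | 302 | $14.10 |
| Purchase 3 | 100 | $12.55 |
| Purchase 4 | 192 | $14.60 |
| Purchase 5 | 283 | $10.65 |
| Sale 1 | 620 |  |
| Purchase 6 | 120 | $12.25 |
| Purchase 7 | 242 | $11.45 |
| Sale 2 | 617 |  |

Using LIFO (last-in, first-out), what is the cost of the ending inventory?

Sale 1 (620) [LIFO — newest first]: 283 @ $10.65 + 192 @ $14.60 + 100 @ $12.55 + 45 @ $14.10 = $7,706.65
Sale 2 (617) [LIFO — newest first]: 242 @ $11.45 + 120 @ $12.25 + 255 @ $14.10 = $7,836.40
Total COGS = $7,706.65 + $7,836.40 = $15,543.05
Ending inventory: 228 @ $11.20 + 383 @ $11.75 + 2 @ $14.10 = $7,082.05
Check: goods available $22,625.10 = COGS $15,543.05 + ending $7,082.05

Ending inventory = $7,082.05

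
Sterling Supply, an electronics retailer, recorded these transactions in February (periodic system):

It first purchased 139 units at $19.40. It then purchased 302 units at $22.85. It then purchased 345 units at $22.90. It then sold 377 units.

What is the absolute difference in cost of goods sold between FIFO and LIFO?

$496.80

FIFO COGS: 139 @ $19.40 + 238 @ $22.85 = $8,134.90
LIFO COGS: 345 @ $22.90 + 32 @ $22.85 = $8,631.70
Difference = |$8,134.90 − $8,631.70| = $496.80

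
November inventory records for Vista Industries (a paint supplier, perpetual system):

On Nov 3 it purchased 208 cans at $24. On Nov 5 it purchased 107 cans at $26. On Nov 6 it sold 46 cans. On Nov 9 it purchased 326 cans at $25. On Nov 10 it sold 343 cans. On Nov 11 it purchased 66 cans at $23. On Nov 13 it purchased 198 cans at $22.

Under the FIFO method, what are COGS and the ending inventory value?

COGS = $9,624; ending inventory = $12,174

Nov 6, 46 sold [FIFO — oldest first]: 46 @ $24 = $1,104
Nov 10, 343 sold [FIFO — oldest first]: 162 @ $24 + 107 @ $26 + 74 @ $25 = $8,520
Total COGS = $1,104 + $8,520 = $9,624
Ending inventory: 252 @ $25 + 66 @ $23 + 198 @ $22 = $12,174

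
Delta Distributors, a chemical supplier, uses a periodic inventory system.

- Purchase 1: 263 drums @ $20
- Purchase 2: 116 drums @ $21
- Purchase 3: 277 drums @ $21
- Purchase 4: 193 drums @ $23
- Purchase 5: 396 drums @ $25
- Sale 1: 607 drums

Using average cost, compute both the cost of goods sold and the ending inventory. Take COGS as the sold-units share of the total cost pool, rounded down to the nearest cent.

Sale 1, sell 607: 607/1245 × $27,852.00 → $13,579.24
Ending inventory (cost pool remaining) = $14,272.76
Check: goods available $27,852.00 = COGS $13,579.24 + ending $14,272.76

COGS = $13,579.24; ending inventory = $14,272.76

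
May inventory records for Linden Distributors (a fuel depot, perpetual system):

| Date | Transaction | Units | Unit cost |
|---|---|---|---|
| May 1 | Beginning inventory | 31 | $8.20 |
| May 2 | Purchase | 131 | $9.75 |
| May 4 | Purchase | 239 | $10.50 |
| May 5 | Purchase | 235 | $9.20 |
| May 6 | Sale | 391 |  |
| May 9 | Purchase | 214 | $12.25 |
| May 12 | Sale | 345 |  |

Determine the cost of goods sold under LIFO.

May 6, 391 sold [LIFO — newest first]: 235 @ $9.20 + 156 @ $10.50 = $3,800.00
May 12, 345 sold [LIFO — newest first]: 214 @ $12.25 + 83 @ $10.50 + 48 @ $9.75 = $3,961.00
Total COGS = $3,800.00 + $3,961.00 = $7,761.00
Ending inventory: 31 @ $8.20 + 83 @ $9.75 = $1,063.45

COGS = $7,761.00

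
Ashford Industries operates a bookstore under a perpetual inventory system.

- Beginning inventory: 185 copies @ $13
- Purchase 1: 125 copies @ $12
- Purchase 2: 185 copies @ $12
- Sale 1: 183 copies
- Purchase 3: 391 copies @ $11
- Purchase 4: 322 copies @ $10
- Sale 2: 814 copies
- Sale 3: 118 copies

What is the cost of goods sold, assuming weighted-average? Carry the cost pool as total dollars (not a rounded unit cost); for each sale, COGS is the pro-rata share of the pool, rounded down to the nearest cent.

After Beginning: 185 on hand, pool $2,405.00 (≈ $13.0000 each)
After Purchase 1: 310 on hand, pool $3,905.00 (≈ $12.5968 each)
After Purchase 2: 495 on hand, pool $6,125.00 (≈ $12.3737 each)
Sale 1, sell 183: 183/495 × $6,125.00 → $2,264.39
After Purchase 3: 703 on hand, pool $8,161.61 (≈ $11.6097 each)
After Purchase 4: 1025 on hand, pool $11,381.61 (≈ $11.1040 each)
Sale 2, sell 814: 814/1025 × $11,381.61 → $9,038.66
Sale 3, sell 118: 118/211 × $2,342.95 → $1,310.27
Total COGS = $2,264.39 + $9,038.66 + $1,310.27 = $12,613.32
Ending inventory (cost pool remaining) = $1,032.68
Check: goods available $13,646.00 = COGS $12,613.32 + ending $1,032.68

COGS = $12,613.32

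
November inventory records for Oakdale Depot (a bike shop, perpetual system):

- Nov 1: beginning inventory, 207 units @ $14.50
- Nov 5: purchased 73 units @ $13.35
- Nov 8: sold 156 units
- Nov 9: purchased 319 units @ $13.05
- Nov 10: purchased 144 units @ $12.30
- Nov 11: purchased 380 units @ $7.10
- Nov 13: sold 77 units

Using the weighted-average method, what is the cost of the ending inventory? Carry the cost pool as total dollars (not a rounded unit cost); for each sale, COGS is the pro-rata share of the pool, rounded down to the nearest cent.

After Nov 1: 207 on hand, pool $3,001.50 (≈ $14.5000 each)
After Nov 5: 280 on hand, pool $3,976.05 (≈ $14.2002 each)
Nov 8, sell 156: 156/280 × $3,976.05 → $2,215.22
After Nov 9: 443 on hand, pool $5,923.78 (≈ $13.3720 each)
After Nov 10: 587 on hand, pool $7,694.98 (≈ $13.1090 each)
After Nov 11: 967 on hand, pool $10,392.98 (≈ $10.7477 each)
Nov 13, sell 77: 77/967 × $10,392.98 → $827.56
Total COGS = $2,215.22 + $827.56 = $3,042.78
Ending inventory (cost pool remaining) = $9,565.42

Ending inventory = $9,565.42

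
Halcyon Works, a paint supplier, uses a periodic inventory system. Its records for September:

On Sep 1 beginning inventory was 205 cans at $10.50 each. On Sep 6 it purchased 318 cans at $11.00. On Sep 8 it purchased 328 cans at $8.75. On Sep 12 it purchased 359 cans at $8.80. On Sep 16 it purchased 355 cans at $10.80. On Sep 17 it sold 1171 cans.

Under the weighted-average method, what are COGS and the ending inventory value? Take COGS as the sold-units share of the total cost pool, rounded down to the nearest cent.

COGS = $11,608.01; ending inventory = $3,905.69

Sep 17, sell 1171: 1171/1565 × $15,513.70 → $11,608.01
Ending inventory (cost pool remaining) = $3,905.69
Check: goods available $15,513.70 = COGS $11,608.01 + ending $3,905.69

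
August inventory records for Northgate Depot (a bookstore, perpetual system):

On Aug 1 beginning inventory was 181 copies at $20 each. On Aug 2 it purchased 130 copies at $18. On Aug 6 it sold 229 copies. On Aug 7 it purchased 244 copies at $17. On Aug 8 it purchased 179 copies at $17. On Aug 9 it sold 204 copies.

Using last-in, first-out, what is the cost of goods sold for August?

Aug 6, 229 sold [LIFO — newest first]: 130 @ $18 + 99 @ $20 = $4,320
Aug 9, 204 sold [LIFO — newest first]: 179 @ $17 + 25 @ $17 = $3,468
Total COGS = $4,320 + $3,468 = $7,788
Ending inventory: 82 @ $20 + 219 @ $17 = $5,363

COGS = $7,788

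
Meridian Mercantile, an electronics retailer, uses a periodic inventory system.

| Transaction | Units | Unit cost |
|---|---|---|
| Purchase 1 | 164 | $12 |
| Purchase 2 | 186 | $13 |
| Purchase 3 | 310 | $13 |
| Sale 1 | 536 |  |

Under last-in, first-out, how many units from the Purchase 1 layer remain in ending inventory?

124

Sale 1 (536) [LIFO — newest first]: 310 @ $13 + 186 @ $13 + 40 @ $12 = $6,928
Ending inventory: 124 @ $12 = $1,488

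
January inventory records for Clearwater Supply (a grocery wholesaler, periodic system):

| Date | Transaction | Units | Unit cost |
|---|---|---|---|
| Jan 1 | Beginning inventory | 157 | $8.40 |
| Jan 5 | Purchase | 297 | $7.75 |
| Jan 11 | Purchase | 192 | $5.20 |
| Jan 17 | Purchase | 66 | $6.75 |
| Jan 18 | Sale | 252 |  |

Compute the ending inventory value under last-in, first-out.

Ending inventory = $3,651.75

Jan 18, 252 sold [LIFO — newest first]: 66 @ $6.75 + 186 @ $5.20 = $1,412.70
Ending inventory: 157 @ $8.40 + 297 @ $7.75 + 6 @ $5.20 = $3,651.75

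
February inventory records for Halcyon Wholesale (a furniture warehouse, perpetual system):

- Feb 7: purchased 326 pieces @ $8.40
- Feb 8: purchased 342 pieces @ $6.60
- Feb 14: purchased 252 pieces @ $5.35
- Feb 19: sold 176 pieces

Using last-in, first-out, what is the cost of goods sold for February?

COGS = $941.60

Feb 19, 176 sold [LIFO — newest first]: 176 @ $5.35 = $941.60
Ending inventory: 326 @ $8.40 + 342 @ $6.60 + 76 @ $5.35 = $5,402.20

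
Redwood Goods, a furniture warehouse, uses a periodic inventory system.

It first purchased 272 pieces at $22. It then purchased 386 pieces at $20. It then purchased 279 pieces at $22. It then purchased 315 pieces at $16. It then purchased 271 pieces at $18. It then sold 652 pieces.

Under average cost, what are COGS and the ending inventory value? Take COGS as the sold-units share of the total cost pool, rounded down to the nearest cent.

Sale 1, sell 652: 652/1523 × $29,760.00 → $12,740.32
Ending inventory (cost pool remaining) = $17,019.68
Check: goods available $29,760.00 = COGS $12,740.32 + ending $17,019.68

COGS = $12,740.32; ending inventory = $17,019.68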